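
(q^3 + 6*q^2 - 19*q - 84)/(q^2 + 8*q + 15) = (q^2 + 3*q - 28)/(q + 5)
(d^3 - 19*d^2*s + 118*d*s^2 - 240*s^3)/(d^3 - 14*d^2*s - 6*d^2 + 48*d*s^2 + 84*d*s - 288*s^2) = (d - 5*s)/(d - 6)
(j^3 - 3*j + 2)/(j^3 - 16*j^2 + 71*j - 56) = (j^2 + j - 2)/(j^2 - 15*j + 56)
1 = 1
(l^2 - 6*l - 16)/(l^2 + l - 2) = (l - 8)/(l - 1)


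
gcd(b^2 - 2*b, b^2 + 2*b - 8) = b - 2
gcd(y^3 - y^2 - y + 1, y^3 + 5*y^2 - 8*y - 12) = y + 1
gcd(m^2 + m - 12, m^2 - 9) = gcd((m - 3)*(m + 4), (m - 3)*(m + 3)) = m - 3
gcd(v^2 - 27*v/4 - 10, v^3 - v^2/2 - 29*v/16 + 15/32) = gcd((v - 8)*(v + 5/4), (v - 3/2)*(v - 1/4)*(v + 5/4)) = v + 5/4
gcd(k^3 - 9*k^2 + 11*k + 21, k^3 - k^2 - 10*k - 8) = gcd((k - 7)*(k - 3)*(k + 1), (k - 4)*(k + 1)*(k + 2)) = k + 1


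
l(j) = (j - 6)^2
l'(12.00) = 12.00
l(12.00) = 36.00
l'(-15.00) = -42.00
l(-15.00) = 441.00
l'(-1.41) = -14.82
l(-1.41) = 54.91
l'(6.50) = 1.00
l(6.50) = 0.25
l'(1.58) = -8.84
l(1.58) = 19.54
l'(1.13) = -9.74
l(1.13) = 23.72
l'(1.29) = -9.42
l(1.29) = 22.18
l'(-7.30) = -26.60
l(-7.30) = 176.89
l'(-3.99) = -19.98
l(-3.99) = 99.80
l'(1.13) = -9.74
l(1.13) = 23.72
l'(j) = 2*j - 12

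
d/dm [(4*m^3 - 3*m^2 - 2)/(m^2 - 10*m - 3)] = 2*(2*m^4 - 40*m^3 - 3*m^2 + 11*m - 10)/(m^4 - 20*m^3 + 94*m^2 + 60*m + 9)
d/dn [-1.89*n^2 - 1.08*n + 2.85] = -3.78*n - 1.08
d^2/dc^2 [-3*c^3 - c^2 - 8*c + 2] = -18*c - 2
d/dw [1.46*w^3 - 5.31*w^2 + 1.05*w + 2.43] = 4.38*w^2 - 10.62*w + 1.05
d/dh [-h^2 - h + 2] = -2*h - 1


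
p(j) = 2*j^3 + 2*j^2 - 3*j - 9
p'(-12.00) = 813.00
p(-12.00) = -3141.00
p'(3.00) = 63.00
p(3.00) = 54.00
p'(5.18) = 178.71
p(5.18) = 307.11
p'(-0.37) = -3.66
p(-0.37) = -7.72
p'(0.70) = 2.74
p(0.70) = -9.43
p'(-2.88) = 35.25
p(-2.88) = -31.55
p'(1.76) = 22.63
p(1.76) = 2.82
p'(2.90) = 59.06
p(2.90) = 47.90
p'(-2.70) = 29.94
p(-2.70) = -25.69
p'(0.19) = -2.02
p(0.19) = -9.48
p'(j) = 6*j^2 + 4*j - 3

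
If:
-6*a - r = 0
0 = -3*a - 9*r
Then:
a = 0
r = 0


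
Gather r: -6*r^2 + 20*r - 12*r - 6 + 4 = -6*r^2 + 8*r - 2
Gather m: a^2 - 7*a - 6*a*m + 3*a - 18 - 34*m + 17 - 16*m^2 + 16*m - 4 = a^2 - 4*a - 16*m^2 + m*(-6*a - 18) - 5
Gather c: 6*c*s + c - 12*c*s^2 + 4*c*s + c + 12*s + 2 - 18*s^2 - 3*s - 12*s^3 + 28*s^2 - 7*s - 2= c*(-12*s^2 + 10*s + 2) - 12*s^3 + 10*s^2 + 2*s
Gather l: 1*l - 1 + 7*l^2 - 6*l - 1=7*l^2 - 5*l - 2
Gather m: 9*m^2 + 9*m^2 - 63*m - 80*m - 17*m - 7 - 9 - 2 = 18*m^2 - 160*m - 18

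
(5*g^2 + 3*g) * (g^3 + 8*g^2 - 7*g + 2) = 5*g^5 + 43*g^4 - 11*g^3 - 11*g^2 + 6*g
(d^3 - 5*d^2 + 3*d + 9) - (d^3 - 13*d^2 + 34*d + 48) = 8*d^2 - 31*d - 39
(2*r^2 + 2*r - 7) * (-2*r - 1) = -4*r^3 - 6*r^2 + 12*r + 7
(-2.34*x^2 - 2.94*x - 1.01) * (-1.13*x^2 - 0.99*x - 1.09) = 2.6442*x^4 + 5.6388*x^3 + 6.6025*x^2 + 4.2045*x + 1.1009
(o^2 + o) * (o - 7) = o^3 - 6*o^2 - 7*o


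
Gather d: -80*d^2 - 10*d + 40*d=-80*d^2 + 30*d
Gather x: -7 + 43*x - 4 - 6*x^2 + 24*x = -6*x^2 + 67*x - 11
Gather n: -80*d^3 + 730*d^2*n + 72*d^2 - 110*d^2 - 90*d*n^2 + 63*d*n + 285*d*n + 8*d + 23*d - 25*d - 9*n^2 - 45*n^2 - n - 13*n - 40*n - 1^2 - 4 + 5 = -80*d^3 - 38*d^2 + 6*d + n^2*(-90*d - 54) + n*(730*d^2 + 348*d - 54)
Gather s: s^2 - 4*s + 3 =s^2 - 4*s + 3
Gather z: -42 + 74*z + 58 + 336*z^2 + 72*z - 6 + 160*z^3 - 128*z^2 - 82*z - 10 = 160*z^3 + 208*z^2 + 64*z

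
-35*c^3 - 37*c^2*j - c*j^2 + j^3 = (-7*c + j)*(c + j)*(5*c + j)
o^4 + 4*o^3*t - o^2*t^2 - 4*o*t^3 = o*(o - t)*(o + t)*(o + 4*t)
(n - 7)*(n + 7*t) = n^2 + 7*n*t - 7*n - 49*t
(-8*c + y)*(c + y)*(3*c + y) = -24*c^3 - 29*c^2*y - 4*c*y^2 + y^3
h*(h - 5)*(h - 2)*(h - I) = h^4 - 7*h^3 - I*h^3 + 10*h^2 + 7*I*h^2 - 10*I*h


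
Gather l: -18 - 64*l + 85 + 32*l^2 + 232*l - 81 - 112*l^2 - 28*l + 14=-80*l^2 + 140*l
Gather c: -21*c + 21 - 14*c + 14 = 35 - 35*c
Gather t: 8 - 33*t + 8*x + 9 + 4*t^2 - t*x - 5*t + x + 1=4*t^2 + t*(-x - 38) + 9*x + 18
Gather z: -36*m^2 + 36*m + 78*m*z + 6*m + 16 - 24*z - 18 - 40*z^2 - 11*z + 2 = -36*m^2 + 42*m - 40*z^2 + z*(78*m - 35)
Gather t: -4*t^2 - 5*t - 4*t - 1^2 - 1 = -4*t^2 - 9*t - 2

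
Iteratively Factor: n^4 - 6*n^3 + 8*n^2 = (n - 2)*(n^3 - 4*n^2) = n*(n - 2)*(n^2 - 4*n) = n*(n - 4)*(n - 2)*(n)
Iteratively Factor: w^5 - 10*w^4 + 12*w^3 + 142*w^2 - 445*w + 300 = (w - 3)*(w^4 - 7*w^3 - 9*w^2 + 115*w - 100) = (w - 3)*(w - 1)*(w^3 - 6*w^2 - 15*w + 100) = (w - 5)*(w - 3)*(w - 1)*(w^2 - w - 20) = (w - 5)*(w - 3)*(w - 1)*(w + 4)*(w - 5)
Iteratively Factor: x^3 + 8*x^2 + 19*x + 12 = (x + 4)*(x^2 + 4*x + 3) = (x + 1)*(x + 4)*(x + 3)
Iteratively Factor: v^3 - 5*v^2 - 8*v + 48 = (v - 4)*(v^2 - v - 12) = (v - 4)*(v + 3)*(v - 4)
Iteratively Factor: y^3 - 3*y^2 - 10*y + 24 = (y - 2)*(y^2 - y - 12) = (y - 2)*(y + 3)*(y - 4)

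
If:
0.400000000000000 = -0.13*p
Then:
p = -3.08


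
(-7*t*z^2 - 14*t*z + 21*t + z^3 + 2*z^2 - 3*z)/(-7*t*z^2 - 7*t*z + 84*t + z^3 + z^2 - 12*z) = (z^2 + 2*z - 3)/(z^2 + z - 12)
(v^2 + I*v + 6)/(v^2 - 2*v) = (v^2 + I*v + 6)/(v*(v - 2))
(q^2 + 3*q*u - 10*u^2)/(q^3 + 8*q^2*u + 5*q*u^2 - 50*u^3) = 1/(q + 5*u)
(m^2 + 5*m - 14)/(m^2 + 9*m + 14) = (m - 2)/(m + 2)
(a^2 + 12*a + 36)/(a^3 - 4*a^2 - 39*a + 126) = (a + 6)/(a^2 - 10*a + 21)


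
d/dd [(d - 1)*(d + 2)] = 2*d + 1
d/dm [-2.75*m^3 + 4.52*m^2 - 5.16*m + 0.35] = -8.25*m^2 + 9.04*m - 5.16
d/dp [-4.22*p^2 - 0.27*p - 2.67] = -8.44*p - 0.27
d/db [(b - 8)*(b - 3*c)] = 2*b - 3*c - 8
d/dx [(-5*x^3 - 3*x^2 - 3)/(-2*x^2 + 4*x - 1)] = (10*x^4 - 40*x^3 + 3*x^2 - 6*x + 12)/(4*x^4 - 16*x^3 + 20*x^2 - 8*x + 1)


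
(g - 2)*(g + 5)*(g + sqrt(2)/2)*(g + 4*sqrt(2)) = g^4 + 3*g^3 + 9*sqrt(2)*g^3/2 - 6*g^2 + 27*sqrt(2)*g^2/2 - 45*sqrt(2)*g + 12*g - 40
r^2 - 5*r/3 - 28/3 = (r - 4)*(r + 7/3)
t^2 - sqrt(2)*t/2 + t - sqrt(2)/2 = (t + 1)*(t - sqrt(2)/2)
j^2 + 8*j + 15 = (j + 3)*(j + 5)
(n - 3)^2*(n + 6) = n^3 - 27*n + 54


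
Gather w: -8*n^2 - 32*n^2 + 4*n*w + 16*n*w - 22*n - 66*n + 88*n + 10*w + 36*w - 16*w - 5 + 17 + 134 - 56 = -40*n^2 + w*(20*n + 30) + 90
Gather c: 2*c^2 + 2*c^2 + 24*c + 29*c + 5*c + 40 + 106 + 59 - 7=4*c^2 + 58*c + 198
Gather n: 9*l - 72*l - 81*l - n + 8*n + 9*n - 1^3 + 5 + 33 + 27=-144*l + 16*n + 64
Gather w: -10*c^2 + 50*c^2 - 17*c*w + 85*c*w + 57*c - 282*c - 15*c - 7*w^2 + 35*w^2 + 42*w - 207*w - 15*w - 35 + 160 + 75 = 40*c^2 - 240*c + 28*w^2 + w*(68*c - 180) + 200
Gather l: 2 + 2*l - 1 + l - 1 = 3*l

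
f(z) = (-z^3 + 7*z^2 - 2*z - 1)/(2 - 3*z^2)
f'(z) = 6*z*(-z^3 + 7*z^2 - 2*z - 1)/(2 - 3*z^2)^2 + (-3*z^2 + 14*z - 2)/(2 - 3*z^2) = (3*z^4 - 12*z^2 + 22*z - 4)/(9*z^4 - 12*z^2 + 4)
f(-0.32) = 0.23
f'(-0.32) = -4.27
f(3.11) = -1.13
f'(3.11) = 0.31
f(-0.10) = -0.37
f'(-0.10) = -1.63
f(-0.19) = -0.19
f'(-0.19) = -2.41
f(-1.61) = -4.25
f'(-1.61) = -1.51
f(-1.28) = -5.19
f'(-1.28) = -5.15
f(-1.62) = -4.23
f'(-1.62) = -1.46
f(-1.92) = -3.94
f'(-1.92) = -0.61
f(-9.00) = -5.45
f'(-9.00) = 0.32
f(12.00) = 1.73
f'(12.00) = 0.33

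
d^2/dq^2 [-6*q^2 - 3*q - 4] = -12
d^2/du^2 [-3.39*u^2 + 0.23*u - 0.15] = -6.78000000000000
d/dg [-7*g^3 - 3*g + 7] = -21*g^2 - 3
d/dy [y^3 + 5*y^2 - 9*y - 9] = 3*y^2 + 10*y - 9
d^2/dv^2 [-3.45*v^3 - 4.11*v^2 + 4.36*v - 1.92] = -20.7*v - 8.22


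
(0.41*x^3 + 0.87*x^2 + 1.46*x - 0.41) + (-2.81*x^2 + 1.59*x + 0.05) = 0.41*x^3 - 1.94*x^2 + 3.05*x - 0.36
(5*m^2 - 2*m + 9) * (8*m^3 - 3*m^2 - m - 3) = 40*m^5 - 31*m^4 + 73*m^3 - 40*m^2 - 3*m - 27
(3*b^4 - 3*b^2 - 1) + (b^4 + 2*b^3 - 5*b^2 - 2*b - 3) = 4*b^4 + 2*b^3 - 8*b^2 - 2*b - 4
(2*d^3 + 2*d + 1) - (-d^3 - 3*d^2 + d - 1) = 3*d^3 + 3*d^2 + d + 2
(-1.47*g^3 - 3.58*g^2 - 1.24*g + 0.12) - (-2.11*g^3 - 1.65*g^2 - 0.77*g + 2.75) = 0.64*g^3 - 1.93*g^2 - 0.47*g - 2.63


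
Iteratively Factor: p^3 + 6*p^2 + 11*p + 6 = (p + 1)*(p^2 + 5*p + 6) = (p + 1)*(p + 2)*(p + 3)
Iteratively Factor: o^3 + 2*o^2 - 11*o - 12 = (o + 4)*(o^2 - 2*o - 3) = (o + 1)*(o + 4)*(o - 3)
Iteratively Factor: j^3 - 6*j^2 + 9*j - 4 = (j - 4)*(j^2 - 2*j + 1) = (j - 4)*(j - 1)*(j - 1)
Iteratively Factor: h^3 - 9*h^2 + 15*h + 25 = (h - 5)*(h^2 - 4*h - 5) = (h - 5)^2*(h + 1)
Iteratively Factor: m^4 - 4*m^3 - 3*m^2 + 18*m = (m)*(m^3 - 4*m^2 - 3*m + 18) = m*(m - 3)*(m^2 - m - 6) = m*(m - 3)^2*(m + 2)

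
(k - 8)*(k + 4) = k^2 - 4*k - 32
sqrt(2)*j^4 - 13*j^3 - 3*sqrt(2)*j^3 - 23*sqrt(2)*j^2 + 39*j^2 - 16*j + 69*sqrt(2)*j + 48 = (j - 3)*(j - 8*sqrt(2))*(j + sqrt(2))*(sqrt(2)*j + 1)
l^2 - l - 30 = (l - 6)*(l + 5)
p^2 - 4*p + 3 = (p - 3)*(p - 1)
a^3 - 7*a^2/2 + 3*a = a*(a - 2)*(a - 3/2)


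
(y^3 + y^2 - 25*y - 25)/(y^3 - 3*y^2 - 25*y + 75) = (y + 1)/(y - 3)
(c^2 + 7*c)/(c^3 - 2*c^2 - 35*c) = (c + 7)/(c^2 - 2*c - 35)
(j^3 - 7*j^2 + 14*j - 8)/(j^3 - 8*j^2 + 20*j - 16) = (j - 1)/(j - 2)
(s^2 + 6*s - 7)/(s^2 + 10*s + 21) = (s - 1)/(s + 3)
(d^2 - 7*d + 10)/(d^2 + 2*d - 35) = (d - 2)/(d + 7)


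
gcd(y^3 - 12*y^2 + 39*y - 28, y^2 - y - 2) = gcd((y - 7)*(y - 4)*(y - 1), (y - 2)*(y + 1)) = 1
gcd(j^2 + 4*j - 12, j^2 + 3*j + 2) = 1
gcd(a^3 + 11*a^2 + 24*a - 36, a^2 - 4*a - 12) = 1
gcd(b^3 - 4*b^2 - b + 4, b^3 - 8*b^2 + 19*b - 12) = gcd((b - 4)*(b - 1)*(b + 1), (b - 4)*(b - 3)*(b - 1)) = b^2 - 5*b + 4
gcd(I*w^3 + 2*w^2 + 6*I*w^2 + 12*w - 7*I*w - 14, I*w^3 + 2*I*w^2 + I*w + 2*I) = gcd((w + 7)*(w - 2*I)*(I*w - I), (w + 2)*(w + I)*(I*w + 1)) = 1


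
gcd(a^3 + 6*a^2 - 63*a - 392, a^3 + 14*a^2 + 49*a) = a^2 + 14*a + 49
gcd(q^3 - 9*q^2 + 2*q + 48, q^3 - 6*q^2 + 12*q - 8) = 1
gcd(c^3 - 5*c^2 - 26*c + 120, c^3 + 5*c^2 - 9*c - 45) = c + 5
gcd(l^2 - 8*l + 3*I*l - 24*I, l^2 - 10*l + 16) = l - 8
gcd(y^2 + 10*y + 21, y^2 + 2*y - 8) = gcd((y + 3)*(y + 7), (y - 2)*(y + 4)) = 1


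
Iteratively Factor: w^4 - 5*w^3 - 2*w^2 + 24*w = (w - 3)*(w^3 - 2*w^2 - 8*w) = (w - 3)*(w + 2)*(w^2 - 4*w) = (w - 4)*(w - 3)*(w + 2)*(w)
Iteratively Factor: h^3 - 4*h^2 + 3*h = (h - 3)*(h^2 - h) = h*(h - 3)*(h - 1)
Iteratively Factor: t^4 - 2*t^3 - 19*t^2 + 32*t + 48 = (t - 4)*(t^3 + 2*t^2 - 11*t - 12) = (t - 4)*(t + 1)*(t^2 + t - 12) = (t - 4)*(t - 3)*(t + 1)*(t + 4)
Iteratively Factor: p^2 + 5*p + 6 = (p + 3)*(p + 2)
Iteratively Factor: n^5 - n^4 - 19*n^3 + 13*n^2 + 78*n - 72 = (n - 2)*(n^4 + n^3 - 17*n^2 - 21*n + 36) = (n - 2)*(n + 3)*(n^3 - 2*n^2 - 11*n + 12) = (n - 2)*(n - 1)*(n + 3)*(n^2 - n - 12) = (n - 2)*(n - 1)*(n + 3)^2*(n - 4)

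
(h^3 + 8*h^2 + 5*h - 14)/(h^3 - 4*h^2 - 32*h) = (-h^3 - 8*h^2 - 5*h + 14)/(h*(-h^2 + 4*h + 32))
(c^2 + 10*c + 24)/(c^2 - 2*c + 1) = (c^2 + 10*c + 24)/(c^2 - 2*c + 1)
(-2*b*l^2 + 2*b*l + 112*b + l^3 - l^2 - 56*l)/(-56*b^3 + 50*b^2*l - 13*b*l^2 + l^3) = (l^2 - l - 56)/(28*b^2 - 11*b*l + l^2)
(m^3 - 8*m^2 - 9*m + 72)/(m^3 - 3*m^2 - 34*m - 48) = (m - 3)/(m + 2)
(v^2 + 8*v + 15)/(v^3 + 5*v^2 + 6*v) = (v + 5)/(v*(v + 2))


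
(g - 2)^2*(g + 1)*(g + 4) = g^4 + g^3 - 12*g^2 + 4*g + 16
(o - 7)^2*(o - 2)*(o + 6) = o^4 - 10*o^3 - 19*o^2 + 364*o - 588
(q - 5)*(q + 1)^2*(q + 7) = q^4 + 4*q^3 - 30*q^2 - 68*q - 35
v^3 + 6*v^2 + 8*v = v*(v + 2)*(v + 4)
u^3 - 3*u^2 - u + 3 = (u - 3)*(u - 1)*(u + 1)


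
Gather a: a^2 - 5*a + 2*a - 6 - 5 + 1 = a^2 - 3*a - 10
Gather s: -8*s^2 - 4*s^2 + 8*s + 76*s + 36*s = -12*s^2 + 120*s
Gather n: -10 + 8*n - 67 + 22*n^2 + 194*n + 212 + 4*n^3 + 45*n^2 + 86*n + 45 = 4*n^3 + 67*n^2 + 288*n + 180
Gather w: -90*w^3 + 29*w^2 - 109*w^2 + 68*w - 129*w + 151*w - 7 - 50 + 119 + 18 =-90*w^3 - 80*w^2 + 90*w + 80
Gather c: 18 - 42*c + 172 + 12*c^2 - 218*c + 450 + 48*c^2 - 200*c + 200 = 60*c^2 - 460*c + 840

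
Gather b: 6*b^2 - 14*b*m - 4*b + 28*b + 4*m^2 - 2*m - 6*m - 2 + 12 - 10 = 6*b^2 + b*(24 - 14*m) + 4*m^2 - 8*m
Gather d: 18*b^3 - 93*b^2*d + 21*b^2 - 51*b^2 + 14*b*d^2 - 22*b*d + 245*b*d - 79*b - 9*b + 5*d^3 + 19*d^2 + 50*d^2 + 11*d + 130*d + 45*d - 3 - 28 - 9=18*b^3 - 30*b^2 - 88*b + 5*d^3 + d^2*(14*b + 69) + d*(-93*b^2 + 223*b + 186) - 40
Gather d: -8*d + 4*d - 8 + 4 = -4*d - 4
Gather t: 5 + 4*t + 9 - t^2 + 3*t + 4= -t^2 + 7*t + 18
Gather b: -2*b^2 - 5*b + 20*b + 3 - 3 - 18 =-2*b^2 + 15*b - 18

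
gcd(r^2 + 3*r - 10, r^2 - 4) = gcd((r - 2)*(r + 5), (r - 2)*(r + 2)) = r - 2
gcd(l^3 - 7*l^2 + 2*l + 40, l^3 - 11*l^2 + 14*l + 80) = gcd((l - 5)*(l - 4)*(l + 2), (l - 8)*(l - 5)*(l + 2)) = l^2 - 3*l - 10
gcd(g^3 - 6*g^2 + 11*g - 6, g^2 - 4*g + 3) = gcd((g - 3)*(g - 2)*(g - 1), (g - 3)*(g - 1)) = g^2 - 4*g + 3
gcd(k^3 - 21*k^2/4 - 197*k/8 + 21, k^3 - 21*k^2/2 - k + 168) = k^2 - 9*k/2 - 28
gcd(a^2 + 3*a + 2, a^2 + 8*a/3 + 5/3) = a + 1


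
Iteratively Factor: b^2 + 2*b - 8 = (b - 2)*(b + 4)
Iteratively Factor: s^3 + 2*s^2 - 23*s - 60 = (s + 3)*(s^2 - s - 20) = (s + 3)*(s + 4)*(s - 5)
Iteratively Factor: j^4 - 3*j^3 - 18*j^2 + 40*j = (j + 4)*(j^3 - 7*j^2 + 10*j) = j*(j + 4)*(j^2 - 7*j + 10) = j*(j - 5)*(j + 4)*(j - 2)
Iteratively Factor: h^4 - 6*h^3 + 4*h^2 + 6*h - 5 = (h - 1)*(h^3 - 5*h^2 - h + 5) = (h - 5)*(h - 1)*(h^2 - 1) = (h - 5)*(h - 1)*(h + 1)*(h - 1)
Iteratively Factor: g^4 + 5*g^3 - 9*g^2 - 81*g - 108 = (g + 3)*(g^3 + 2*g^2 - 15*g - 36) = (g - 4)*(g + 3)*(g^2 + 6*g + 9) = (g - 4)*(g + 3)^2*(g + 3)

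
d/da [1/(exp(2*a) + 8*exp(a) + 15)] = 2*(-exp(a) - 4)*exp(a)/(exp(2*a) + 8*exp(a) + 15)^2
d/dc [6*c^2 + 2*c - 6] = 12*c + 2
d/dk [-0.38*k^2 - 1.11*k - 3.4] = -0.76*k - 1.11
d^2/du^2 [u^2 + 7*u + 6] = 2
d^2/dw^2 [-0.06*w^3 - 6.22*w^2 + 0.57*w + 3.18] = -0.36*w - 12.44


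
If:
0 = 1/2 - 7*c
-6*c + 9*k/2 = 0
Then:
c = 1/14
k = 2/21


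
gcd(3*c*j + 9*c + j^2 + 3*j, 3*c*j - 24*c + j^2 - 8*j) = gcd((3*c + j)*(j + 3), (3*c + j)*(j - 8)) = 3*c + j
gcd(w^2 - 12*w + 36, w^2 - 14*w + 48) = w - 6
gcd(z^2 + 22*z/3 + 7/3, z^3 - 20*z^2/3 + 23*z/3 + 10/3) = z + 1/3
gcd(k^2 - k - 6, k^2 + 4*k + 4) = k + 2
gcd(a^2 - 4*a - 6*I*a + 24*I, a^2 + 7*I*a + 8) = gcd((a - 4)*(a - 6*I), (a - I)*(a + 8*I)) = 1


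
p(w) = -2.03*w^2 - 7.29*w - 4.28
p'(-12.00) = 41.43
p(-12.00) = -209.12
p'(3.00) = -19.47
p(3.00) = -44.42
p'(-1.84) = 0.18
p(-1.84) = 2.26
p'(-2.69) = 3.63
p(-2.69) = 0.64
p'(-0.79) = -4.08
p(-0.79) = 0.21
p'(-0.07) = -7.01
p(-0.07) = -3.78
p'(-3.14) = 5.46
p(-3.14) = -1.40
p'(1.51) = -13.42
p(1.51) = -19.92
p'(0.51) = -9.36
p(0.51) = -8.53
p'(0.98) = -11.27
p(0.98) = -13.37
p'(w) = -4.06*w - 7.29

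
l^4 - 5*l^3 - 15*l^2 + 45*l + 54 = (l - 6)*(l - 3)*(l + 1)*(l + 3)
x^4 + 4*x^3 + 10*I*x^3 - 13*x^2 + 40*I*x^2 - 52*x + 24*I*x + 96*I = (x + 4)*(x - I)*(x + 3*I)*(x + 8*I)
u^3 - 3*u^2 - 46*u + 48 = (u - 8)*(u - 1)*(u + 6)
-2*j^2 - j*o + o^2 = (-2*j + o)*(j + o)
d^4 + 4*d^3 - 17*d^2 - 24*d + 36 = (d - 3)*(d - 1)*(d + 2)*(d + 6)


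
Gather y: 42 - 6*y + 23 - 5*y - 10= 55 - 11*y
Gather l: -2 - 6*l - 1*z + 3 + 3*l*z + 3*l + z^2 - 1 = l*(3*z - 3) + z^2 - z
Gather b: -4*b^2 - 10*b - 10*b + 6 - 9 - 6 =-4*b^2 - 20*b - 9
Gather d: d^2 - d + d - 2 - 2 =d^2 - 4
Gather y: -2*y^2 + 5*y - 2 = -2*y^2 + 5*y - 2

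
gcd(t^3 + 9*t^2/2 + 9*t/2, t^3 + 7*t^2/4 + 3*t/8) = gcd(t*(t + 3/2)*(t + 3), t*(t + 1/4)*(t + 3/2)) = t^2 + 3*t/2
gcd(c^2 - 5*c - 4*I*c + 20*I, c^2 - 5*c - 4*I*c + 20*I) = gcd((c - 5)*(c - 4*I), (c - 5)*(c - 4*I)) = c^2 + c*(-5 - 4*I) + 20*I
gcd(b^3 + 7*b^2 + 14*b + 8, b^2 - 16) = b + 4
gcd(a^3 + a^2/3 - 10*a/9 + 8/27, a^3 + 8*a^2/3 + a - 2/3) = a - 1/3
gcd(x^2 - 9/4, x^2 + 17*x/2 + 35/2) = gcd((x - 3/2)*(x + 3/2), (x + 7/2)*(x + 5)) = 1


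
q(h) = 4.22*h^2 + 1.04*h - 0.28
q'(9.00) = 77.00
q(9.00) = 350.90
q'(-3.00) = -24.28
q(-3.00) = 34.58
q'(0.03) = 1.29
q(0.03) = -0.25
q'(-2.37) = -18.96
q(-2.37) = 20.96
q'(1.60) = 14.54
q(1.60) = 12.19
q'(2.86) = 25.18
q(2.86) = 37.21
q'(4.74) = 41.05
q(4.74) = 99.46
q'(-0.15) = -0.23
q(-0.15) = -0.34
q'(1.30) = 12.01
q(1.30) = 8.20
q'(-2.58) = -20.74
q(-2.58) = 25.13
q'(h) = 8.44*h + 1.04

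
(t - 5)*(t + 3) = t^2 - 2*t - 15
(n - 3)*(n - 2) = n^2 - 5*n + 6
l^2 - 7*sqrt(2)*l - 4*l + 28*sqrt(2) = (l - 4)*(l - 7*sqrt(2))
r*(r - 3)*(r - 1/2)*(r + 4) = r^4 + r^3/2 - 25*r^2/2 + 6*r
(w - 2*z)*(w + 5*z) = w^2 + 3*w*z - 10*z^2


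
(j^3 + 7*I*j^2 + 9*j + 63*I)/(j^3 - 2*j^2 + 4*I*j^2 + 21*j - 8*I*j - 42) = (j + 3*I)/(j - 2)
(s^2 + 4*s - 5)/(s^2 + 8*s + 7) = (s^2 + 4*s - 5)/(s^2 + 8*s + 7)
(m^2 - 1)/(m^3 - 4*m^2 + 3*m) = (m + 1)/(m*(m - 3))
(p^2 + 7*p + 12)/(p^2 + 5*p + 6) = (p + 4)/(p + 2)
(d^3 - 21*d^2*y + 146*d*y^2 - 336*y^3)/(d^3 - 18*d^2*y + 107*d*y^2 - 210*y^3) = (-d + 8*y)/(-d + 5*y)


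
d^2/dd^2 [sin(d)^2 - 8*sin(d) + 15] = 8*sin(d) + 2*cos(2*d)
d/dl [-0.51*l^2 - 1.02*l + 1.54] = -1.02*l - 1.02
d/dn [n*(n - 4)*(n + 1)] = 3*n^2 - 6*n - 4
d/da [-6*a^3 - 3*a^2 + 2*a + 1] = -18*a^2 - 6*a + 2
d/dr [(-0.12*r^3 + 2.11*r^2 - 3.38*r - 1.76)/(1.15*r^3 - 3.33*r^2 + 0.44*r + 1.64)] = (-2.0269*r^4 + 7.6684*r^3 - 4.8454*r^2 - 4.8008*r - 4.7688)/(1.3225*r^6 - 7.659*r^5 + 12.1009*r^4 + 0.841599999999999*r^3 - 10.7288*r^2 + 1.4432*r + 2.6896)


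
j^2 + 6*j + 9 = (j + 3)^2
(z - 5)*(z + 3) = z^2 - 2*z - 15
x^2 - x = x*(x - 1)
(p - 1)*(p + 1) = p^2 - 1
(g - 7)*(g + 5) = g^2 - 2*g - 35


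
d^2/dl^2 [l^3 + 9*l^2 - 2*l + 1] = 6*l + 18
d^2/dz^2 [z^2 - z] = 2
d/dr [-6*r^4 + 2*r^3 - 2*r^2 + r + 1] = -24*r^3 + 6*r^2 - 4*r + 1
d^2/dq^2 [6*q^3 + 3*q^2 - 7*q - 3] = 36*q + 6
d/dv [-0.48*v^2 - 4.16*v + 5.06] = -0.96*v - 4.16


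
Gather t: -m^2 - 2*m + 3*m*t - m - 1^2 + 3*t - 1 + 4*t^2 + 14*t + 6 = -m^2 - 3*m + 4*t^2 + t*(3*m + 17) + 4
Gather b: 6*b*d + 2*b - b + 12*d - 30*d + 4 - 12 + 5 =b*(6*d + 1) - 18*d - 3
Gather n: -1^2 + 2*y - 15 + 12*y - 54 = 14*y - 70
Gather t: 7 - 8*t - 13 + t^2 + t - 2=t^2 - 7*t - 8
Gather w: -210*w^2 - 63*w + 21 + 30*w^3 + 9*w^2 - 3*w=30*w^3 - 201*w^2 - 66*w + 21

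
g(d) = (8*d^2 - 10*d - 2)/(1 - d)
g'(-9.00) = -8.04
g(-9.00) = 73.60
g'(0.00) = -12.00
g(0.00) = -2.00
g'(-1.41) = -8.69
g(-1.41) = 11.62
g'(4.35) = -8.36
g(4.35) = -31.61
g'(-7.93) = -8.05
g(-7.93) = 64.99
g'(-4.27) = -8.14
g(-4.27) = 35.40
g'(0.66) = -42.60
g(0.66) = -15.04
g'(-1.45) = -8.67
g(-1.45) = 11.97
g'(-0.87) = -9.14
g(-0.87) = 6.82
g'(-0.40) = -10.04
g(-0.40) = 2.34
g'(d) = (16*d - 10)/(1 - d) + (8*d^2 - 10*d - 2)/(1 - d)^2 = 4*(-2*d^2 + 4*d - 3)/(d^2 - 2*d + 1)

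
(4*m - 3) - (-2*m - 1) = 6*m - 2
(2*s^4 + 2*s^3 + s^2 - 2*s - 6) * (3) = 6*s^4 + 6*s^3 + 3*s^2 - 6*s - 18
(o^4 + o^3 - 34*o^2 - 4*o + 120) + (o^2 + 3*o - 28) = o^4 + o^3 - 33*o^2 - o + 92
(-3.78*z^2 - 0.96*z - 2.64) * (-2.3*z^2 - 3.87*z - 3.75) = 8.694*z^4 + 16.8366*z^3 + 23.9622*z^2 + 13.8168*z + 9.9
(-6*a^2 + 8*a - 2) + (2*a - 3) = -6*a^2 + 10*a - 5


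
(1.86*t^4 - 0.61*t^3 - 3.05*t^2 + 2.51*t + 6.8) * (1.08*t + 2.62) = 2.0088*t^5 + 4.2144*t^4 - 4.8922*t^3 - 5.2802*t^2 + 13.9202*t + 17.816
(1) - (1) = 0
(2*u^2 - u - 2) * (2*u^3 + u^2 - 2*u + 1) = 4*u^5 - 9*u^3 + 2*u^2 + 3*u - 2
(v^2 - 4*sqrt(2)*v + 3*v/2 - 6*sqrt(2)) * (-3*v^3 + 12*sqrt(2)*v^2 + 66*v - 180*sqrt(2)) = -3*v^5 - 9*v^4/2 + 24*sqrt(2)*v^4 - 30*v^3 + 36*sqrt(2)*v^3 - 444*sqrt(2)*v^2 - 45*v^2 - 666*sqrt(2)*v + 1440*v + 2160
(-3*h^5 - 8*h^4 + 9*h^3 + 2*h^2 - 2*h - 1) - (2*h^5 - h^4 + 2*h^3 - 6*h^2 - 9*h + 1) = -5*h^5 - 7*h^4 + 7*h^3 + 8*h^2 + 7*h - 2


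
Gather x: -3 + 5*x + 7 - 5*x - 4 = 0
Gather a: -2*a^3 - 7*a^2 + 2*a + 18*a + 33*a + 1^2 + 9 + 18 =-2*a^3 - 7*a^2 + 53*a + 28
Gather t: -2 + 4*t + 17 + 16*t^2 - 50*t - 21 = 16*t^2 - 46*t - 6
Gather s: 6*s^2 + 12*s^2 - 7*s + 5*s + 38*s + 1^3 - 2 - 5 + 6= 18*s^2 + 36*s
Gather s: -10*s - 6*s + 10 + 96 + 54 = 160 - 16*s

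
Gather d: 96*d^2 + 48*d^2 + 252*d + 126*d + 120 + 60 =144*d^2 + 378*d + 180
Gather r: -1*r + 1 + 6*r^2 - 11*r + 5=6*r^2 - 12*r + 6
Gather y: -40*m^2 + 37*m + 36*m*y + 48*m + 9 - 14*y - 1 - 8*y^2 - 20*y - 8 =-40*m^2 + 85*m - 8*y^2 + y*(36*m - 34)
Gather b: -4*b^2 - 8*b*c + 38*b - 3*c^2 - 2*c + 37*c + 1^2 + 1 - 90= -4*b^2 + b*(38 - 8*c) - 3*c^2 + 35*c - 88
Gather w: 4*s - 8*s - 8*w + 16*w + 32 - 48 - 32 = -4*s + 8*w - 48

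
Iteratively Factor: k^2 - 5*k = (k - 5)*(k)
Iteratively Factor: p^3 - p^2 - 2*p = (p + 1)*(p^2 - 2*p) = p*(p + 1)*(p - 2)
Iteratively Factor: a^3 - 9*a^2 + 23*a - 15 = (a - 1)*(a^2 - 8*a + 15) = (a - 3)*(a - 1)*(a - 5)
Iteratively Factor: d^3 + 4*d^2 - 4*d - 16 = (d + 4)*(d^2 - 4) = (d + 2)*(d + 4)*(d - 2)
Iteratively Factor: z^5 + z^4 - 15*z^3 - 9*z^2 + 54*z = (z + 3)*(z^4 - 2*z^3 - 9*z^2 + 18*z) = (z - 2)*(z + 3)*(z^3 - 9*z) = z*(z - 2)*(z + 3)*(z^2 - 9) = z*(z - 2)*(z + 3)^2*(z - 3)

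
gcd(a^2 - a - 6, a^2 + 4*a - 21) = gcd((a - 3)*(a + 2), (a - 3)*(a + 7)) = a - 3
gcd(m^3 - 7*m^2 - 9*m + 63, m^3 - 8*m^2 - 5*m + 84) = m^2 - 4*m - 21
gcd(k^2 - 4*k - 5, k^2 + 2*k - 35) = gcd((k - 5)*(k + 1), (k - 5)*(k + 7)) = k - 5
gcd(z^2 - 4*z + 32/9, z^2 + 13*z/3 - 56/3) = z - 8/3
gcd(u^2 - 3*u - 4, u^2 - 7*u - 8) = u + 1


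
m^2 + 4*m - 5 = (m - 1)*(m + 5)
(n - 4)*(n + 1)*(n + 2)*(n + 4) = n^4 + 3*n^3 - 14*n^2 - 48*n - 32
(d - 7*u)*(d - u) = d^2 - 8*d*u + 7*u^2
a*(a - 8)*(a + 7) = a^3 - a^2 - 56*a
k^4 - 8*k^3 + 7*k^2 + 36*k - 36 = (k - 6)*(k - 3)*(k - 1)*(k + 2)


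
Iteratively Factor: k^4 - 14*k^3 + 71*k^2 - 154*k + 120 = (k - 5)*(k^3 - 9*k^2 + 26*k - 24) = (k - 5)*(k - 3)*(k^2 - 6*k + 8) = (k - 5)*(k - 4)*(k - 3)*(k - 2)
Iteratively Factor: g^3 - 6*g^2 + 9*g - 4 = (g - 4)*(g^2 - 2*g + 1) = (g - 4)*(g - 1)*(g - 1)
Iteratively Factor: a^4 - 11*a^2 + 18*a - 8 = (a - 1)*(a^3 + a^2 - 10*a + 8) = (a - 2)*(a - 1)*(a^2 + 3*a - 4) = (a - 2)*(a - 1)^2*(a + 4)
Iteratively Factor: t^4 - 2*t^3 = (t)*(t^3 - 2*t^2) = t^2*(t^2 - 2*t) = t^3*(t - 2)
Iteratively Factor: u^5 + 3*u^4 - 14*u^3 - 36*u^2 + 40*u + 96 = (u - 2)*(u^4 + 5*u^3 - 4*u^2 - 44*u - 48) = (u - 2)*(u + 2)*(u^3 + 3*u^2 - 10*u - 24) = (u - 2)*(u + 2)*(u + 4)*(u^2 - u - 6) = (u - 2)*(u + 2)^2*(u + 4)*(u - 3)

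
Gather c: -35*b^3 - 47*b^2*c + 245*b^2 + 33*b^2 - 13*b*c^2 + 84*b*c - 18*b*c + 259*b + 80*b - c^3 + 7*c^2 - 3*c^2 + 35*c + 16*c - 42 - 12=-35*b^3 + 278*b^2 + 339*b - c^3 + c^2*(4 - 13*b) + c*(-47*b^2 + 66*b + 51) - 54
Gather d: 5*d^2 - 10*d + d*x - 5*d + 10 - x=5*d^2 + d*(x - 15) - x + 10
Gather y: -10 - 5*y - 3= -5*y - 13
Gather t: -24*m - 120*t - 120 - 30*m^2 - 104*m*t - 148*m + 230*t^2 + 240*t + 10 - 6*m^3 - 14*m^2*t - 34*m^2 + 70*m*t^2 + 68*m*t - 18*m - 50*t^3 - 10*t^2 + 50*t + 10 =-6*m^3 - 64*m^2 - 190*m - 50*t^3 + t^2*(70*m + 220) + t*(-14*m^2 - 36*m + 170) - 100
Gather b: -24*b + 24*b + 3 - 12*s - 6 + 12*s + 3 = 0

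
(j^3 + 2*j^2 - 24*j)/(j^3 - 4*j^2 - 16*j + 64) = j*(j + 6)/(j^2 - 16)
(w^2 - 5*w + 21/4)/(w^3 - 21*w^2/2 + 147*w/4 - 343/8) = 2*(2*w - 3)/(4*w^2 - 28*w + 49)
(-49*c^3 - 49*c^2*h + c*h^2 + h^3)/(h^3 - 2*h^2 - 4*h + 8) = (-49*c^3 - 49*c^2*h + c*h^2 + h^3)/(h^3 - 2*h^2 - 4*h + 8)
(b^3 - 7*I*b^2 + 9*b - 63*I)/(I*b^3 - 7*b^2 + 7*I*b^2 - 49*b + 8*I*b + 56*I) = (-I*b^3 - 7*b^2 - 9*I*b - 63)/(b^3 + 7*b^2*(1 + I) + b*(8 + 49*I) + 56)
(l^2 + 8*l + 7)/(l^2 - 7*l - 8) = (l + 7)/(l - 8)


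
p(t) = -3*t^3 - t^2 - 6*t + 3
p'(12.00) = -1326.00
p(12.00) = -5397.00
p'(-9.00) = -717.00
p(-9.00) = 2163.00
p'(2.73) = -78.54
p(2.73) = -81.87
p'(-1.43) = -21.54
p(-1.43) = 18.31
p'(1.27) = -23.06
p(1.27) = -12.38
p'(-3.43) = -105.02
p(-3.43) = 132.88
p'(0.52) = -9.47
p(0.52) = -0.81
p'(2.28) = -57.35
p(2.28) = -51.44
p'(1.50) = -29.25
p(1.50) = -18.38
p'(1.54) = -30.42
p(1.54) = -19.57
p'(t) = -9*t^2 - 2*t - 6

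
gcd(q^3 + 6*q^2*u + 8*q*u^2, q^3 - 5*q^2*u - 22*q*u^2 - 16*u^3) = q + 2*u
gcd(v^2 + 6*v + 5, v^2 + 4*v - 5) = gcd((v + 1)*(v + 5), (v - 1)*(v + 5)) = v + 5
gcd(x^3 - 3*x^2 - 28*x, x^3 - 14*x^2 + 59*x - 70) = x - 7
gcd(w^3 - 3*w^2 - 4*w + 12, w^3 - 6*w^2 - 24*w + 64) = w - 2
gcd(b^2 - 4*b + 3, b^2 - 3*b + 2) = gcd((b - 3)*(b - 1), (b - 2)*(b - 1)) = b - 1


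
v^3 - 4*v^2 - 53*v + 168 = (v - 8)*(v - 3)*(v + 7)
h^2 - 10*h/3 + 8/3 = (h - 2)*(h - 4/3)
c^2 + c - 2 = (c - 1)*(c + 2)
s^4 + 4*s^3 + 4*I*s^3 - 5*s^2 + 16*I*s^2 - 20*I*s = s*(s - 1)*(s + 5)*(s + 4*I)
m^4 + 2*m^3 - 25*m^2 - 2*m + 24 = (m - 4)*(m - 1)*(m + 1)*(m + 6)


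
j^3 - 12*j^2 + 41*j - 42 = (j - 7)*(j - 3)*(j - 2)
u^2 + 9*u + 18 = (u + 3)*(u + 6)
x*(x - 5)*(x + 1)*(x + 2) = x^4 - 2*x^3 - 13*x^2 - 10*x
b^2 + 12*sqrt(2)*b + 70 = (b + 5*sqrt(2))*(b + 7*sqrt(2))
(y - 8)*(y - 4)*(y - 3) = y^3 - 15*y^2 + 68*y - 96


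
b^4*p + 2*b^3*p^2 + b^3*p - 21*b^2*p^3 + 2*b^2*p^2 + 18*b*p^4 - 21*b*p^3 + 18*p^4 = (b - 3*p)*(b - p)*(b + 6*p)*(b*p + p)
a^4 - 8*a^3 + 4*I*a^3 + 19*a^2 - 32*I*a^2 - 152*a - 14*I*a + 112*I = (a - 8)*(a - 2*I)*(a - I)*(a + 7*I)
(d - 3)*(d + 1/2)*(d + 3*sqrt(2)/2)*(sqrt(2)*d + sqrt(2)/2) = sqrt(2)*d^4 - 2*sqrt(2)*d^3 + 3*d^3 - 6*d^2 - 11*sqrt(2)*d^2/4 - 33*d/4 - 3*sqrt(2)*d/4 - 9/4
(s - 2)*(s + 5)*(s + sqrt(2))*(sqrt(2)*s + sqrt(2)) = sqrt(2)*s^4 + 2*s^3 + 4*sqrt(2)*s^3 - 7*sqrt(2)*s^2 + 8*s^2 - 10*sqrt(2)*s - 14*s - 20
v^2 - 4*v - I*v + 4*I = (v - 4)*(v - I)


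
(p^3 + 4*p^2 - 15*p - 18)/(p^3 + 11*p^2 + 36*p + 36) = (p^2 - 2*p - 3)/(p^2 + 5*p + 6)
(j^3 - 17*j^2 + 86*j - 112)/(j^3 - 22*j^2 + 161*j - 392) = (j - 2)/(j - 7)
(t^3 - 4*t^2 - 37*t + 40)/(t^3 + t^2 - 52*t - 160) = (t - 1)/(t + 4)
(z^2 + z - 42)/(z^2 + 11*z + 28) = (z - 6)/(z + 4)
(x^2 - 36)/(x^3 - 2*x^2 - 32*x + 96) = (x - 6)/(x^2 - 8*x + 16)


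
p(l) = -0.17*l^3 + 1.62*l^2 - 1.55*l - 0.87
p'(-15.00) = -164.90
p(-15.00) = 960.63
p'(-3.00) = -15.86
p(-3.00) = 22.95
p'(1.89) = 2.75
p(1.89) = 0.84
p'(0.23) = -0.83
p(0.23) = -1.14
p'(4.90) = 2.08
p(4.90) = 10.43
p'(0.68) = 0.42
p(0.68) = -1.23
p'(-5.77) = -37.22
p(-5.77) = 94.67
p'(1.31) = 1.82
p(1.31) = -0.50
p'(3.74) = 3.43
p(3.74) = 7.10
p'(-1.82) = -9.14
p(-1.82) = 8.34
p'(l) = -0.51*l^2 + 3.24*l - 1.55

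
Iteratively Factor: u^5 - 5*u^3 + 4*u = (u)*(u^4 - 5*u^2 + 4) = u*(u + 2)*(u^3 - 2*u^2 - u + 2) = u*(u - 2)*(u + 2)*(u^2 - 1) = u*(u - 2)*(u + 1)*(u + 2)*(u - 1)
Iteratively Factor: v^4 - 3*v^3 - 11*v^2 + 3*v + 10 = (v - 5)*(v^3 + 2*v^2 - v - 2) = (v - 5)*(v + 1)*(v^2 + v - 2) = (v - 5)*(v + 1)*(v + 2)*(v - 1)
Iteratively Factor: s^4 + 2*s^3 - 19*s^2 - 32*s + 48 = (s - 4)*(s^3 + 6*s^2 + 5*s - 12) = (s - 4)*(s + 4)*(s^2 + 2*s - 3) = (s - 4)*(s - 1)*(s + 4)*(s + 3)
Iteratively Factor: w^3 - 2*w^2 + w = (w - 1)*(w^2 - w) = w*(w - 1)*(w - 1)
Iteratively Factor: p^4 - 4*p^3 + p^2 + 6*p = (p - 3)*(p^3 - p^2 - 2*p) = (p - 3)*(p + 1)*(p^2 - 2*p) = (p - 3)*(p - 2)*(p + 1)*(p)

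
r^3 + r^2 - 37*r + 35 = (r - 5)*(r - 1)*(r + 7)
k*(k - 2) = k^2 - 2*k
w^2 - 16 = (w - 4)*(w + 4)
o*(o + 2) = o^2 + 2*o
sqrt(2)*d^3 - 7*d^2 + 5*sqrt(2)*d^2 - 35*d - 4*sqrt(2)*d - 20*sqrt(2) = (d + 5)*(d - 4*sqrt(2))*(sqrt(2)*d + 1)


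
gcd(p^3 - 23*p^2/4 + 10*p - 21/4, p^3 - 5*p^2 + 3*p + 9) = p - 3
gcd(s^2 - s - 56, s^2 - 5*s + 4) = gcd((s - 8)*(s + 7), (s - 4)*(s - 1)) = 1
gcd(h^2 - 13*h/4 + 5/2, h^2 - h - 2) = h - 2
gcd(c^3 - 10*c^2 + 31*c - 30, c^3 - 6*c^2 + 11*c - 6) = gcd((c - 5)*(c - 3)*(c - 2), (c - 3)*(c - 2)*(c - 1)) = c^2 - 5*c + 6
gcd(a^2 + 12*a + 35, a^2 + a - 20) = a + 5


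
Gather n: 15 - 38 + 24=1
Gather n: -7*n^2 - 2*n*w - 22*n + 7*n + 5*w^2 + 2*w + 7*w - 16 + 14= -7*n^2 + n*(-2*w - 15) + 5*w^2 + 9*w - 2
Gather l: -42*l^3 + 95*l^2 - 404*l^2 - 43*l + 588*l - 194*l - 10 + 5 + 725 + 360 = -42*l^3 - 309*l^2 + 351*l + 1080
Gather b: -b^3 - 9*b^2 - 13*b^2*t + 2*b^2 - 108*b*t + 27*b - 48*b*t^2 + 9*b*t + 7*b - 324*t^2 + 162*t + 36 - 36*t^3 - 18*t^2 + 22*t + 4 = -b^3 + b^2*(-13*t - 7) + b*(-48*t^2 - 99*t + 34) - 36*t^3 - 342*t^2 + 184*t + 40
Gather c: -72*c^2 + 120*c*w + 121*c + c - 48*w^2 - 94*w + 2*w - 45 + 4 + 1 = -72*c^2 + c*(120*w + 122) - 48*w^2 - 92*w - 40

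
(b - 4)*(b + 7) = b^2 + 3*b - 28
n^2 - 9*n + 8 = (n - 8)*(n - 1)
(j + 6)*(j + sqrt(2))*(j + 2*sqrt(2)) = j^3 + 3*sqrt(2)*j^2 + 6*j^2 + 4*j + 18*sqrt(2)*j + 24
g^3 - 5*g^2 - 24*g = g*(g - 8)*(g + 3)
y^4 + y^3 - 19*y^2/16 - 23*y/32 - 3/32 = (y - 1)*(y + 1/4)^2*(y + 3/2)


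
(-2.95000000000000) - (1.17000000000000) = -4.12000000000000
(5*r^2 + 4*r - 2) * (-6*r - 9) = -30*r^3 - 69*r^2 - 24*r + 18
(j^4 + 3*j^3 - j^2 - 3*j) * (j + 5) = j^5 + 8*j^4 + 14*j^3 - 8*j^2 - 15*j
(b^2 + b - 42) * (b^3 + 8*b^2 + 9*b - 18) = b^5 + 9*b^4 - 25*b^3 - 345*b^2 - 396*b + 756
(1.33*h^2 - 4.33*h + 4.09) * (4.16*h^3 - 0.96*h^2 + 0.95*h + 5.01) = 5.5328*h^5 - 19.2896*h^4 + 22.4347*h^3 - 1.3766*h^2 - 17.8078*h + 20.4909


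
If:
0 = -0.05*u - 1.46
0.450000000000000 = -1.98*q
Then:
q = -0.23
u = -29.20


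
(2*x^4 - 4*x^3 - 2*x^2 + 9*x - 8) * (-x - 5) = -2*x^5 - 6*x^4 + 22*x^3 + x^2 - 37*x + 40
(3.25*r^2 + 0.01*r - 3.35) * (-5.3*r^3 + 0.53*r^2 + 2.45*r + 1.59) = -17.225*r^5 + 1.6695*r^4 + 25.7228*r^3 + 3.4165*r^2 - 8.1916*r - 5.3265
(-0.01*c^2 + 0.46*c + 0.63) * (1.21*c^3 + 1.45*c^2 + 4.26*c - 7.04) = -0.0121*c^5 + 0.5421*c^4 + 1.3867*c^3 + 2.9435*c^2 - 0.5546*c - 4.4352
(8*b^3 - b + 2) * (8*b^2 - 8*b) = 64*b^5 - 64*b^4 - 8*b^3 + 24*b^2 - 16*b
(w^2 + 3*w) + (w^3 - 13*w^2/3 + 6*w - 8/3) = w^3 - 10*w^2/3 + 9*w - 8/3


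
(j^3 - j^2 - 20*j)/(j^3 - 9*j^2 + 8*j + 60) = j*(j + 4)/(j^2 - 4*j - 12)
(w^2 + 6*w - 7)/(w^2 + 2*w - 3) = (w + 7)/(w + 3)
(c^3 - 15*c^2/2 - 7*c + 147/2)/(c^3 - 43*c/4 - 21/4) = 2*(c - 7)/(2*c + 1)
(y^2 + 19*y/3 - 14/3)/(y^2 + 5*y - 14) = (y - 2/3)/(y - 2)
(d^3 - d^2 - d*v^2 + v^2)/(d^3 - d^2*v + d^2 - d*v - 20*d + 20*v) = (d^2 + d*v - d - v)/(d^2 + d - 20)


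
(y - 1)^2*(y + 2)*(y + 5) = y^4 + 5*y^3 - 3*y^2 - 13*y + 10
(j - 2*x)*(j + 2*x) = j^2 - 4*x^2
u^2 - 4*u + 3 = (u - 3)*(u - 1)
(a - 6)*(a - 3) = a^2 - 9*a + 18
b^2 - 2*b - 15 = (b - 5)*(b + 3)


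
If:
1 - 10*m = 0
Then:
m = 1/10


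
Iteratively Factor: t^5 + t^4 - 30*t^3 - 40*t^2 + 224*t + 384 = (t + 3)*(t^4 - 2*t^3 - 24*t^2 + 32*t + 128) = (t + 2)*(t + 3)*(t^3 - 4*t^2 - 16*t + 64) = (t + 2)*(t + 3)*(t + 4)*(t^2 - 8*t + 16) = (t - 4)*(t + 2)*(t + 3)*(t + 4)*(t - 4)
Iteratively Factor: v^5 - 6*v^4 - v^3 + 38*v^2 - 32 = (v - 4)*(v^4 - 2*v^3 - 9*v^2 + 2*v + 8) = (v - 4)^2*(v^3 + 2*v^2 - v - 2) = (v - 4)^2*(v - 1)*(v^2 + 3*v + 2) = (v - 4)^2*(v - 1)*(v + 2)*(v + 1)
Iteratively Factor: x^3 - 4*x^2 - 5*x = (x - 5)*(x^2 + x) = (x - 5)*(x + 1)*(x)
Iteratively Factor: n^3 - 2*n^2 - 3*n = (n - 3)*(n^2 + n) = n*(n - 3)*(n + 1)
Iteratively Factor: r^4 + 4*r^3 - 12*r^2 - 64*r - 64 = (r + 2)*(r^3 + 2*r^2 - 16*r - 32) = (r + 2)^2*(r^2 - 16) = (r - 4)*(r + 2)^2*(r + 4)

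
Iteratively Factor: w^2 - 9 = (w - 3)*(w + 3)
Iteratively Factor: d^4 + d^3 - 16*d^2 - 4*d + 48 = (d - 2)*(d^3 + 3*d^2 - 10*d - 24) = (d - 2)*(d + 4)*(d^2 - d - 6) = (d - 2)*(d + 2)*(d + 4)*(d - 3)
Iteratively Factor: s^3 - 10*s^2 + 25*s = (s)*(s^2 - 10*s + 25) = s*(s - 5)*(s - 5)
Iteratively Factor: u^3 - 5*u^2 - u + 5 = (u - 1)*(u^2 - 4*u - 5) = (u - 1)*(u + 1)*(u - 5)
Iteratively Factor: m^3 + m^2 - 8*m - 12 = (m + 2)*(m^2 - m - 6) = (m - 3)*(m + 2)*(m + 2)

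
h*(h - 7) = h^2 - 7*h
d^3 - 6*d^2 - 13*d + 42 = (d - 7)*(d - 2)*(d + 3)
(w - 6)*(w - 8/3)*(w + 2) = w^3 - 20*w^2/3 - 4*w/3 + 32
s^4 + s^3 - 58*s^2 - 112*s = s*(s - 8)*(s + 2)*(s + 7)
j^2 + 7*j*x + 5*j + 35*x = (j + 5)*(j + 7*x)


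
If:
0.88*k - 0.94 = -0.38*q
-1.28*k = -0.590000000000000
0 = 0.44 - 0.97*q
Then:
No Solution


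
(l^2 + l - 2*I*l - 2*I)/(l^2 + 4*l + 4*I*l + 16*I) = (l^2 + l*(1 - 2*I) - 2*I)/(l^2 + 4*l*(1 + I) + 16*I)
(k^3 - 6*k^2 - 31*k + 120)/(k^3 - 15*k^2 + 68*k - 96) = (k + 5)/(k - 4)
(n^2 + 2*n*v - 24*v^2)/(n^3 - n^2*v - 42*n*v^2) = (-n + 4*v)/(n*(-n + 7*v))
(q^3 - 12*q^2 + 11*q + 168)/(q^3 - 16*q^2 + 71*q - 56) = (q + 3)/(q - 1)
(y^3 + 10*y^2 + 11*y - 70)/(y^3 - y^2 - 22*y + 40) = (y + 7)/(y - 4)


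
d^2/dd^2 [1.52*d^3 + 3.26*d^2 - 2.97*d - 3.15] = 9.12*d + 6.52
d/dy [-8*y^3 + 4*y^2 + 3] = 8*y*(1 - 3*y)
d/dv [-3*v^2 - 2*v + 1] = -6*v - 2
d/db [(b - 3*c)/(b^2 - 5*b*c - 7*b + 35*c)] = (b^2 - 5*b*c - 7*b + 35*c + (b - 3*c)*(-2*b + 5*c + 7))/(b^2 - 5*b*c - 7*b + 35*c)^2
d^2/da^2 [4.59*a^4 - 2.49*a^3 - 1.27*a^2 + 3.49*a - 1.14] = 55.08*a^2 - 14.94*a - 2.54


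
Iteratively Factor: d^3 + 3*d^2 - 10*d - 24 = (d - 3)*(d^2 + 6*d + 8) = (d - 3)*(d + 4)*(d + 2)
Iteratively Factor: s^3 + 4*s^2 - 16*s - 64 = (s - 4)*(s^2 + 8*s + 16) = (s - 4)*(s + 4)*(s + 4)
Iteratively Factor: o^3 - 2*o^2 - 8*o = (o)*(o^2 - 2*o - 8) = o*(o - 4)*(o + 2)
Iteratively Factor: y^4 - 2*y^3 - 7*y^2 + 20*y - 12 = (y - 2)*(y^3 - 7*y + 6) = (y - 2)^2*(y^2 + 2*y - 3) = (y - 2)^2*(y + 3)*(y - 1)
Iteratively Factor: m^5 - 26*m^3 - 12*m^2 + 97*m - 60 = (m - 1)*(m^4 + m^3 - 25*m^2 - 37*m + 60) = (m - 1)^2*(m^3 + 2*m^2 - 23*m - 60) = (m - 1)^2*(m + 4)*(m^2 - 2*m - 15) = (m - 5)*(m - 1)^2*(m + 4)*(m + 3)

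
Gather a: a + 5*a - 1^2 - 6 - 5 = 6*a - 12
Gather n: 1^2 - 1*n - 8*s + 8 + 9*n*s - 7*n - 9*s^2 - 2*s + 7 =n*(9*s - 8) - 9*s^2 - 10*s + 16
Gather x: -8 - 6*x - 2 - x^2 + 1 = -x^2 - 6*x - 9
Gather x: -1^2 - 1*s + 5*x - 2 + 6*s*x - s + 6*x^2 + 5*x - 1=-2*s + 6*x^2 + x*(6*s + 10) - 4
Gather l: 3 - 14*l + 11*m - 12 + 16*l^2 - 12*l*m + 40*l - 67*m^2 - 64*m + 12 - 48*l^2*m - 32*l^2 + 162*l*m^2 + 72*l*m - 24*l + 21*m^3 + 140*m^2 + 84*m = l^2*(-48*m - 16) + l*(162*m^2 + 60*m + 2) + 21*m^3 + 73*m^2 + 31*m + 3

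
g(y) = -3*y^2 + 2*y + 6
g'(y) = 2 - 6*y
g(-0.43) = 4.59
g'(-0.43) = 4.58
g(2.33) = -5.63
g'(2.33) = -11.98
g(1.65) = 1.13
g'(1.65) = -7.90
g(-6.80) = -146.32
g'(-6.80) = 42.80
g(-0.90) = 1.77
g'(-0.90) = 7.40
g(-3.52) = -38.21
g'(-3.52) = 23.12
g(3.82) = -30.14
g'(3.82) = -20.92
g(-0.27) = 5.24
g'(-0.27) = 3.62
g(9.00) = -219.00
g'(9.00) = -52.00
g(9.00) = -219.00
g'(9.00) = -52.00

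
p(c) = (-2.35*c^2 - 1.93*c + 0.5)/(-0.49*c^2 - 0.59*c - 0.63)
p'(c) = (-4.7*c - 1.93)/(-0.49*c^2 - 0.59*c - 0.63) + (0.98*c + 0.59)*(-2.35*c^2 - 1.93*c + 0.5)/(-0.49*c^2 - 0.59*c - 0.63)^2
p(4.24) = 4.18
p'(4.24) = 0.17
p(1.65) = 3.09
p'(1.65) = 0.97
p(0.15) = -0.22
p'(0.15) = 3.83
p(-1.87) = 3.31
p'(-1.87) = -2.21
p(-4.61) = 4.87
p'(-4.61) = -0.07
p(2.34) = 3.60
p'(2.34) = 0.54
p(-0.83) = -1.01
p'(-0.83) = -4.60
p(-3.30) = 4.66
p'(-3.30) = -0.31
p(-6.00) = 4.92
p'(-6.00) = -0.02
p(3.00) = 3.88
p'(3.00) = 0.34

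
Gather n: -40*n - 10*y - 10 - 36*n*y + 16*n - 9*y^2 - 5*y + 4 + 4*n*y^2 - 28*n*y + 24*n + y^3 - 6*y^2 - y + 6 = n*(4*y^2 - 64*y) + y^3 - 15*y^2 - 16*y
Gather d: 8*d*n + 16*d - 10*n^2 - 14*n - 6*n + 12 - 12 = d*(8*n + 16) - 10*n^2 - 20*n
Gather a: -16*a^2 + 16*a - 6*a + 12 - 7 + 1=-16*a^2 + 10*a + 6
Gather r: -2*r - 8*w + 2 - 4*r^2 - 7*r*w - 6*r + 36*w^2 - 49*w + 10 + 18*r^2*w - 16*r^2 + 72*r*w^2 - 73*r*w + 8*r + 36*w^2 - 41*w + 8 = r^2*(18*w - 20) + r*(72*w^2 - 80*w) + 72*w^2 - 98*w + 20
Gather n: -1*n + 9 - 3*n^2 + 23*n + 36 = -3*n^2 + 22*n + 45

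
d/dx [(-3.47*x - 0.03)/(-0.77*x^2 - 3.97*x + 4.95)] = (2.6719*x^2 + 13.7759*x - (1.54*x + 3.97)*(3.47*x + 0.03) - 17.1765)/(0.77*x^2 + 3.97*x - 4.95)^2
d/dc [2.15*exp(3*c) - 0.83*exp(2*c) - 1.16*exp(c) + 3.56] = (6.45*exp(2*c) - 1.66*exp(c) - 1.16)*exp(c)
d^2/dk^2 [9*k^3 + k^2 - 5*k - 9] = 54*k + 2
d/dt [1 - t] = -1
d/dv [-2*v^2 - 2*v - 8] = -4*v - 2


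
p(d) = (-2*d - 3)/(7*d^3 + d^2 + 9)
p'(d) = (-2*d - 3)*(-21*d^2 - 2*d)/(7*d^3 + d^2 + 9)^2 - 2/(7*d^3 + d^2 + 9)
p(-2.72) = -0.02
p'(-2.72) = -0.01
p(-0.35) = -0.26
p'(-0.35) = -0.17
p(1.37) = -0.20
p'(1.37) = 0.22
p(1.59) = -0.16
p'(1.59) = 0.17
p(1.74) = -0.13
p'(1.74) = 0.14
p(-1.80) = -0.02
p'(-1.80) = 0.02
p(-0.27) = -0.28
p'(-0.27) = -0.19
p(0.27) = -0.38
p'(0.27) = -0.13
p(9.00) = 0.00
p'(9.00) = 0.00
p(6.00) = -0.00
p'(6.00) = 0.00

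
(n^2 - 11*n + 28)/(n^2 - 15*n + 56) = (n - 4)/(n - 8)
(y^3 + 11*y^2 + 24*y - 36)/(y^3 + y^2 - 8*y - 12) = (y^3 + 11*y^2 + 24*y - 36)/(y^3 + y^2 - 8*y - 12)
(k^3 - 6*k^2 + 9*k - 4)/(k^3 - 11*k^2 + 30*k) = (k^3 - 6*k^2 + 9*k - 4)/(k*(k^2 - 11*k + 30))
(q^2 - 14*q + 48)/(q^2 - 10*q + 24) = (q - 8)/(q - 4)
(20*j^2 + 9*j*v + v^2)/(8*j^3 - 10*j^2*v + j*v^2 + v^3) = (5*j + v)/(2*j^2 - 3*j*v + v^2)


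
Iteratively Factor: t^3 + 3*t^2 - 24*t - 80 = (t + 4)*(t^2 - t - 20) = (t + 4)^2*(t - 5)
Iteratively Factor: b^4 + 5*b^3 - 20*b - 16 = (b + 1)*(b^3 + 4*b^2 - 4*b - 16) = (b - 2)*(b + 1)*(b^2 + 6*b + 8) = (b - 2)*(b + 1)*(b + 4)*(b + 2)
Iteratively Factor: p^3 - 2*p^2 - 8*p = (p - 4)*(p^2 + 2*p) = (p - 4)*(p + 2)*(p)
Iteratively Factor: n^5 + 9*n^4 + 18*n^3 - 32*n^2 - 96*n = (n + 4)*(n^4 + 5*n^3 - 2*n^2 - 24*n) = n*(n + 4)*(n^3 + 5*n^2 - 2*n - 24) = n*(n + 4)^2*(n^2 + n - 6) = n*(n + 3)*(n + 4)^2*(n - 2)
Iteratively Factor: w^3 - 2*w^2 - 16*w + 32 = (w - 4)*(w^2 + 2*w - 8) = (w - 4)*(w - 2)*(w + 4)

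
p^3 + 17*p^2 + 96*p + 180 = (p + 5)*(p + 6)^2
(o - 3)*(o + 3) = o^2 - 9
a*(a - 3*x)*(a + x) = a^3 - 2*a^2*x - 3*a*x^2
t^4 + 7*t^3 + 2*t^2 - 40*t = t*(t - 2)*(t + 4)*(t + 5)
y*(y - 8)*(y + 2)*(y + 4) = y^4 - 2*y^3 - 40*y^2 - 64*y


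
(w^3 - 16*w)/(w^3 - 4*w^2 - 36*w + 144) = w*(w + 4)/(w^2 - 36)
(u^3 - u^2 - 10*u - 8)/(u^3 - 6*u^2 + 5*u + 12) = (u + 2)/(u - 3)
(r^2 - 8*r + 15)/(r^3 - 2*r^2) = (r^2 - 8*r + 15)/(r^2*(r - 2))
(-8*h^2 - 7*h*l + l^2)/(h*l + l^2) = (-8*h + l)/l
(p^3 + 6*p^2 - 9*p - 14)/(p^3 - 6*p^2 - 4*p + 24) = (p^2 + 8*p + 7)/(p^2 - 4*p - 12)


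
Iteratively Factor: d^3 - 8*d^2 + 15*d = (d - 5)*(d^2 - 3*d) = d*(d - 5)*(d - 3)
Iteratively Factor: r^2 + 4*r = (r)*(r + 4)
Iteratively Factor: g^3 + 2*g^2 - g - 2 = (g + 1)*(g^2 + g - 2) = (g - 1)*(g + 1)*(g + 2)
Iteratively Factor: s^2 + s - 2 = (s - 1)*(s + 2)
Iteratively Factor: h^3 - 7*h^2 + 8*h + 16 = (h - 4)*(h^2 - 3*h - 4) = (h - 4)^2*(h + 1)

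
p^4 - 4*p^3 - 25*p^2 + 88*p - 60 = (p - 6)*(p - 2)*(p - 1)*(p + 5)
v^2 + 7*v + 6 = (v + 1)*(v + 6)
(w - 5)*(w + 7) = w^2 + 2*w - 35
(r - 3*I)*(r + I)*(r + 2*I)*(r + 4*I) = r^4 + 4*I*r^3 + 7*r^2 + 34*I*r - 24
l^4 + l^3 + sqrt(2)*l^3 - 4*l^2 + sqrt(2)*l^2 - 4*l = l*(l + 1)*(l - sqrt(2))*(l + 2*sqrt(2))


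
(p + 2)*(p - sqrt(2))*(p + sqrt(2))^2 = p^4 + sqrt(2)*p^3 + 2*p^3 - 2*p^2 + 2*sqrt(2)*p^2 - 4*p - 2*sqrt(2)*p - 4*sqrt(2)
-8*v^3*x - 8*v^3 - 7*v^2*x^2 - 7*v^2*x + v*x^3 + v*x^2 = (-8*v + x)*(v + x)*(v*x + v)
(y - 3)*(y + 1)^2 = y^3 - y^2 - 5*y - 3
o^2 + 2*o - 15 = (o - 3)*(o + 5)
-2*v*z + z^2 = z*(-2*v + z)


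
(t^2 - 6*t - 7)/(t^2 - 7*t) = (t + 1)/t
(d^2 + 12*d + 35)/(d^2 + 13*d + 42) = (d + 5)/(d + 6)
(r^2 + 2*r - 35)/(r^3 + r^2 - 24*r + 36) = (r^2 + 2*r - 35)/(r^3 + r^2 - 24*r + 36)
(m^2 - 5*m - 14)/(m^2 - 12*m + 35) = (m + 2)/(m - 5)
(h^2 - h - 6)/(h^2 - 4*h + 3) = (h + 2)/(h - 1)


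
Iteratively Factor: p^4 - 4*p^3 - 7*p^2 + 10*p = (p - 5)*(p^3 + p^2 - 2*p) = (p - 5)*(p + 2)*(p^2 - p) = p*(p - 5)*(p + 2)*(p - 1)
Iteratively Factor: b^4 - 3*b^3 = (b - 3)*(b^3) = b*(b - 3)*(b^2) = b^2*(b - 3)*(b)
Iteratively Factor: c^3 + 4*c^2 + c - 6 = (c - 1)*(c^2 + 5*c + 6) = (c - 1)*(c + 3)*(c + 2)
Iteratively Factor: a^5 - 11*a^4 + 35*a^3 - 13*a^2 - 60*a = (a - 3)*(a^4 - 8*a^3 + 11*a^2 + 20*a) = (a - 5)*(a - 3)*(a^3 - 3*a^2 - 4*a) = (a - 5)*(a - 4)*(a - 3)*(a^2 + a) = (a - 5)*(a - 4)*(a - 3)*(a + 1)*(a)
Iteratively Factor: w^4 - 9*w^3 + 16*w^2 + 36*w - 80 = (w - 5)*(w^3 - 4*w^2 - 4*w + 16) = (w - 5)*(w + 2)*(w^2 - 6*w + 8) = (w - 5)*(w - 4)*(w + 2)*(w - 2)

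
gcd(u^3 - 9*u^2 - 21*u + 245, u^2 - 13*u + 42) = u - 7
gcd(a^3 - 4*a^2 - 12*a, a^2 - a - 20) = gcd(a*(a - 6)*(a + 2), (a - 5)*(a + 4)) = 1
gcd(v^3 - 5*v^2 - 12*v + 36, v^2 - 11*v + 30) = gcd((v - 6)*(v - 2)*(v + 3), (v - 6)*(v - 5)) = v - 6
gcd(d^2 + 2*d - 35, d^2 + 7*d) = d + 7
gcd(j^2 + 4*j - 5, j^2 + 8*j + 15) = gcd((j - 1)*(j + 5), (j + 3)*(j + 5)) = j + 5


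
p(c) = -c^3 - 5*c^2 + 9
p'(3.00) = -57.00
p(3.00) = -63.00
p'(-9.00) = -153.00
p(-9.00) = 333.00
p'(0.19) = -2.01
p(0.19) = 8.81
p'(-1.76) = 8.31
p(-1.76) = -1.04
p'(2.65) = -47.57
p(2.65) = -44.72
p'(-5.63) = -38.79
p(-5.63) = 28.97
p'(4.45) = -103.91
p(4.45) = -178.13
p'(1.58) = -23.29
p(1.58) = -7.43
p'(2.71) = -49.13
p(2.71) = -47.62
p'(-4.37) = -13.59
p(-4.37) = -3.03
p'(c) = -3*c^2 - 10*c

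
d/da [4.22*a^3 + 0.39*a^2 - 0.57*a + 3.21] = 12.66*a^2 + 0.78*a - 0.57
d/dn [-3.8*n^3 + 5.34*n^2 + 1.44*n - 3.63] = -11.4*n^2 + 10.68*n + 1.44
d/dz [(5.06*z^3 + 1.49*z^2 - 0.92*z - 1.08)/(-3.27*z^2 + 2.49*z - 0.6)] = (-16.5462*z^4 + 25.1988*z^3 - 8.4063*z^2 - 8.8512*z + 3.2412)/(10.6929*z^4 - 16.2846*z^3 + 10.1241*z^2 - 2.988*z + 0.36)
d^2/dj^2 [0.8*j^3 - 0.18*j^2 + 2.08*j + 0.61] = 4.8*j - 0.36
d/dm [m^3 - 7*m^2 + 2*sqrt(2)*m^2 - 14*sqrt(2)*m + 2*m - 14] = 3*m^2 - 14*m + 4*sqrt(2)*m - 14*sqrt(2) + 2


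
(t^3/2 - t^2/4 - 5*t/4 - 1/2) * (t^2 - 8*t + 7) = t^5/2 - 17*t^4/4 + 17*t^3/4 + 31*t^2/4 - 19*t/4 - 7/2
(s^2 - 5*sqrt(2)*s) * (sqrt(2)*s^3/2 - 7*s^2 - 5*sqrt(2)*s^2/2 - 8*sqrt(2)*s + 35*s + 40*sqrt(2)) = sqrt(2)*s^5/2 - 12*s^4 - 5*sqrt(2)*s^4/2 + 27*sqrt(2)*s^3 + 60*s^3 - 135*sqrt(2)*s^2 + 80*s^2 - 400*s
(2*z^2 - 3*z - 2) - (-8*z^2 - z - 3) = 10*z^2 - 2*z + 1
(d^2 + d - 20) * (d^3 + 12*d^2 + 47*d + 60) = d^5 + 13*d^4 + 39*d^3 - 133*d^2 - 880*d - 1200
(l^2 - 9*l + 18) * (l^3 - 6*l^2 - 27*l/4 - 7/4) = l^5 - 15*l^4 + 261*l^3/4 - 49*l^2 - 423*l/4 - 63/2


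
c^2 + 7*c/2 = c*(c + 7/2)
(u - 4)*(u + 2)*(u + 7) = u^3 + 5*u^2 - 22*u - 56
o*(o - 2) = o^2 - 2*o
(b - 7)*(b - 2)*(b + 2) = b^3 - 7*b^2 - 4*b + 28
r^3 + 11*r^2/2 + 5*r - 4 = (r - 1/2)*(r + 2)*(r + 4)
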